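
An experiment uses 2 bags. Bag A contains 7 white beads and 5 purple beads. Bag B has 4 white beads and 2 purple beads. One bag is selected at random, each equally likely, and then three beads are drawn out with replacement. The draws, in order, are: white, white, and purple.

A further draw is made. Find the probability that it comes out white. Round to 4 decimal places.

Under each hypothesis, the probability of the observed sequence is: P(data | bag A) = (7/12)(7/12)(5/12) = 0.14178; P(data | bag B) = (4/6)(4/6)(2/6) = 0.14815.
The prior-weighted likelihoods are 1/2 · 0.14178 = 0.070891, 1/2 · 0.14815 = 0.074074; these sum to 0.14497.
The posterior is then P(bag A | data) = 0.48902, P(bag B | data) = 0.51098.
So P(white next | data) = Σ P(white next | H) P(H | data) = (7/12)(0.48902) + (2/3)(0.51098) = 0.62591.

0.6259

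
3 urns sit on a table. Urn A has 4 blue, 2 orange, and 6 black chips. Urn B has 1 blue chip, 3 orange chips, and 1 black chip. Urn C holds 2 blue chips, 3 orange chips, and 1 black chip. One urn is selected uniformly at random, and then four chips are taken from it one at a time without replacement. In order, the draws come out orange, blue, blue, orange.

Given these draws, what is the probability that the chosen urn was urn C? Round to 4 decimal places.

0.9429

For each hypothesis, P(data | H) works out to: P(data | urn A) = (2/12)(4/11)(3/10)(1/9) = 0.0020202; P(data | urn B) = (3/5)(1/4)(0/3) = 0; P(data | urn C) = (3/6)(2/5)(1/4)(2/3) = 0.033333.
Weighting by the prior gives 1/3 · 0.0020202 = 0.0006734, 1/3 · 0 = 0, 1/3 · 0.033333 = 0.011111; these sum to 0.011785.
By Bayes' rule, P(urn C | data) = (0.011111) / (0.011785) = 0.94286.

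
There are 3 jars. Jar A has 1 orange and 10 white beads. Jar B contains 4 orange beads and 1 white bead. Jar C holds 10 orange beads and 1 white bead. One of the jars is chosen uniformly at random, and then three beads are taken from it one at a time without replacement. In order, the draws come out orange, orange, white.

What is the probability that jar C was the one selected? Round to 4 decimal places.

Compute the likelihood of the observed sequence for each case: P(data | jar A) = (1/11)(0/10) = 0; P(data | jar B) = (4/5)(3/4)(1/3) = 1/5; P(data | jar C) = (10/11)(9/10)(1/9) = 1/11.
Weighting by the prior gives 1/3 · 0 = 0, 1/3 · 1/5 = 1/15, 1/3 · 1/11 = 1/33; summing to 16/165.
Therefore the posterior P(jar C | data) = (1/33) / (16/165) = 5/16.

0.3125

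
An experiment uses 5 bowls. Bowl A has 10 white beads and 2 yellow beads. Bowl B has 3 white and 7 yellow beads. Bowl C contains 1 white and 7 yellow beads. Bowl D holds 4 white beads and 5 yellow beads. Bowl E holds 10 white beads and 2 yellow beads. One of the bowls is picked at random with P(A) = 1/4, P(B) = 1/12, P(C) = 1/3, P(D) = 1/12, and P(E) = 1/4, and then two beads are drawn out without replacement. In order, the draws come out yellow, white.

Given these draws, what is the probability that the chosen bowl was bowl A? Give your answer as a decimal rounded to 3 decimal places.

Under each hypothesis, the probability of the observed sequence is: P(data | bowl A) = (2/12)(10/11) = 0.15152; P(data | bowl B) = (7/10)(3/9) = 0.23333; P(data | bowl C) = (7/8)(1/7) = 0.125; P(data | bowl D) = (5/9)(4/8) = 0.27778; P(data | bowl E) = (2/12)(10/11) = 0.15152.
Multiplying each by its prior: 1/4 · 0.15152 = 0.037879, 1/12 · 0.23333 = 0.019444, 1/3 · 0.125 = 0.041667, 1/12 · 0.27778 = 0.023148, 1/4 · 0.15152 = 0.037879; these sum to 0.16002.
Hence P(bowl A | data) = (0.037879) / (0.16002) = 0.23672.

0.237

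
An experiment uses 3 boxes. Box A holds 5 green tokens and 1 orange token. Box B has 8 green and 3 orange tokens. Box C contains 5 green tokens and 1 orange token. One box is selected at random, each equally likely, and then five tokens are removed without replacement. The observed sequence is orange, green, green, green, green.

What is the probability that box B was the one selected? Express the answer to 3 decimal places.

0.214

Under each hypothesis, the probability of the observed sequence is: P(data | box A) = (1/6)(5/5)(4/4)(3/3)(2/2) = 1/6; P(data | box B) = (3/11)(8/10)(7/9)(6/8)(5/7) = 1/11; P(data | box C) = (1/6)(5/5)(4/4)(3/3)(2/2) = 1/6.
Multiplying each by its prior: 1/3 · 1/6 = 1/18, 1/3 · 1/11 = 1/33, 1/3 · 1/6 = 1/18; these sum to 14/99.
So P(box B | data) = (1/33) / (14/99) = 3/14.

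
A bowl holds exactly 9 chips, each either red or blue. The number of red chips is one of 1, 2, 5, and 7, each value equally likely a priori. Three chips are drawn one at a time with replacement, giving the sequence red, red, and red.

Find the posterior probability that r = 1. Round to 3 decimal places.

Under each hypothesis, the probability of the observed sequence is: P(data | r = 1) = (1/9)(1/9)(1/9) = 0.0013717; P(data | r = 2) = (2/9)(2/9)(2/9) = 0.010974; P(data | r = 5) = (5/9)(5/9)(5/9) = 0.17147; P(data | r = 7) = (7/9)(7/9)(7/9) = 0.47051.
Weighting by the prior gives 1/4 · 0.0013717 = 0.00034294, 1/4 · 0.010974 = 0.0027435, 1/4 · 0.17147 = 0.042867, 1/4 · 0.47051 = 0.11763; these sum to 0.16358.
By Bayes' rule, P(r = 1 | data) = (0.00034294) / (0.16358) = 0.0020964.

0.002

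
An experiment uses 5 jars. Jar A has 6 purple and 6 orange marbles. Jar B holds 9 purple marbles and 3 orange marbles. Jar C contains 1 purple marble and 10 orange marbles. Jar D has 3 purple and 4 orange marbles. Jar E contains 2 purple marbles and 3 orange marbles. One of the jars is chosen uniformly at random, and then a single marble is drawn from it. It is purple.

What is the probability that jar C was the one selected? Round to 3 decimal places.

Compute the likelihood of this draw for each case: P(data | jar A) = (6/12) = 0.5; P(data | jar B) = (9/12) = 0.75; P(data | jar C) = (1/11) = 0.090909; P(data | jar D) = (3/7) = 0.42857; P(data | jar E) = (2/5) = 0.4.
Weighting by the prior gives 1/5 · 0.5 = 0.1, 1/5 · 0.75 = 0.15, 1/5 · 0.090909 = 0.018182, 1/5 · 0.42857 = 0.085714, 1/5 · 0.4 = 0.08; summing to 0.4339.
Hence P(jar C | data) = (0.018182) / (0.4339) = 0.041904.

0.042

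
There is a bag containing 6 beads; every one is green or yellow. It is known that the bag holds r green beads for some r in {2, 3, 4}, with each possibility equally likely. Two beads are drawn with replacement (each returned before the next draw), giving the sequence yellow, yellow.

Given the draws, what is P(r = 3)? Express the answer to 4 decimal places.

The likelihood of the observed sequence under each hypothesis: P(data | r = 2) = (4/6)(4/6) = 4/9; P(data | r = 3) = (3/6)(3/6) = 1/4; P(data | r = 4) = (2/6)(2/6) = 1/9.
Multiplying each by its prior: 1/3 · 4/9 = 4/27, 1/3 · 1/4 = 1/12, 1/3 · 1/9 = 1/27; with total 29/108.
By Bayes' rule, P(r = 3 | data) = (1/12) / (29/108) = 9/29.

0.3103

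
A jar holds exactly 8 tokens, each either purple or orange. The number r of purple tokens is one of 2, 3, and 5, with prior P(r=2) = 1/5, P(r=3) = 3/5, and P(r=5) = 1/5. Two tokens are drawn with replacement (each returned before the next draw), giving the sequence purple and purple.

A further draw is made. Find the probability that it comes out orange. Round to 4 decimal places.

For each hypothesis, P(data | H) works out to: P(data | r = 2) = (2/8)(2/8) = 1/16; P(data | r = 3) = (3/8)(3/8) = 9/64; P(data | r = 5) = (5/8)(5/8) = 25/64.
Multiplying each by its prior: 1/5 · 1/16 = 1/80, 3/5 · 9/64 = 27/320, 1/5 · 25/64 = 5/64; with total 7/40.
Dividing through by the total gives posterior P(r = 2 | data) = 1/14, P(r = 3 | data) = 27/56, P(r = 5 | data) = 25/56.
So P(orange next | data) = Σ P(orange next | H) P(H | data) = (3/4)(1/14) + (5/8)(27/56) + (3/8)(25/56) = 117/224.

0.5223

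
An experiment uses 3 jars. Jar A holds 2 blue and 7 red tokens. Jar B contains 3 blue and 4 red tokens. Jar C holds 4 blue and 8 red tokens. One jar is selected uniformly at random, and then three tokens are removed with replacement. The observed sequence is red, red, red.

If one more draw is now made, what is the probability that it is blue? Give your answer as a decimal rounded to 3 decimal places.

For each hypothesis, P(data | H) works out to: P(data | jar A) = (7/9)(7/9)(7/9) = 0.47051; P(data | jar B) = (4/7)(4/7)(4/7) = 0.18659; P(data | jar C) = (8/12)(8/12)(8/12) = 0.2963.
Weighting by the prior gives 1/3 · 0.47051 = 0.15684, 1/3 · 0.18659 = 0.062196, 1/3 · 0.2963 = 0.098765; these sum to 0.3178.
The posterior is then P(jar A | data) = 0.49351, P(jar B | data) = 0.19571, P(jar C | data) = 0.31078.
Averaging over the posterior, P(blue next | data) = (2/9)(0.49351) + (3/7)(0.19571) + (1/3)(0.31078) = 0.29714.

0.297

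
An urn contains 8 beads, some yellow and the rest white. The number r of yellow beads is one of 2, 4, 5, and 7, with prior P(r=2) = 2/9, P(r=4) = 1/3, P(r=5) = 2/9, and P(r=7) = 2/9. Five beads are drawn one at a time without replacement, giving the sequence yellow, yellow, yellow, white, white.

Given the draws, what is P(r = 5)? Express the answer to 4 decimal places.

0.4545

The likelihood of the observed sequence under each hypothesis: P(data | r = 2) = (2/8)(1/7)(0/6) = 0; P(data | r = 4) = (4/8)(3/7)(2/6)(4/5)(3/4) = 3/70; P(data | r = 5) = (5/8)(4/7)(3/6)(3/5)(2/4) = 3/56; P(data | r = 7) = (7/8)(6/7)(5/6)(1/5)(0/4) = 0.
The prior-weighted likelihoods are 2/9 · 0 = 0, 1/3 · 3/70 = 1/70, 2/9 · 3/56 = 1/84, 2/9 · 0 = 0; summing to 11/420.
Therefore the posterior P(r = 5 | data) = (1/84) / (11/420) = 5/11.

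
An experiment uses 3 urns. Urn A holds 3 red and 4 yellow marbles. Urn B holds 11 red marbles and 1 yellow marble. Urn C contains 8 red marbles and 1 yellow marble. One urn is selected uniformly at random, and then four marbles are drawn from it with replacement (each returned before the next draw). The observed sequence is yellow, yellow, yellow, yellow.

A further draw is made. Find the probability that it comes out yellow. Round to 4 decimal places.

0.5706

Compute the likelihood of the observed sequence for each case: P(data | urn A) = (4/7)(4/7)(4/7)(4/7) = 0.10662; P(data | urn B) = (1/12)(1/12)(1/12)(1/12) = 4.8225e-05; P(data | urn C) = (1/9)(1/9)(1/9)(1/9) = 0.00015242.
The prior-weighted likelihoods are 1/3 · 0.10662 = 0.035541, 1/3 · 4.8225e-05 = 1.6075e-05, 1/3 · 0.00015242 = 5.0805e-05; these sum to 0.035608.
Normalising, the posterior is P(urn A | data) = 0.99812, P(urn B | data) = 0.00045145, P(urn C | data) = 0.0014268.
Averaging over the posterior, P(yellow next | data) = (4/7)(0.99812) + (1/12)(0.00045145) + (1/9)(0.0014268) = 0.57055.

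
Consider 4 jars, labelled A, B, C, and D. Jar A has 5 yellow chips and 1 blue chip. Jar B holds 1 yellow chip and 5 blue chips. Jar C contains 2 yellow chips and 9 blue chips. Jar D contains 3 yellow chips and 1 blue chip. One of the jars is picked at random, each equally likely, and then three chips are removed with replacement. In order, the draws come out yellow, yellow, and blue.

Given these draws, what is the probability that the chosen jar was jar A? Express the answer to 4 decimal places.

The likelihood of the observed sequence under each hypothesis: P(data | jar A) = (5/6)(5/6)(1/6) = 0.11574; P(data | jar B) = (1/6)(1/6)(5/6) = 0.023148; P(data | jar C) = (2/11)(2/11)(9/11) = 0.027047; P(data | jar D) = (3/4)(3/4)(1/4) = 0.14062.
Weighting by the prior gives 1/4 · 0.11574 = 0.028935, 1/4 · 0.023148 = 0.005787, 1/4 · 0.027047 = 0.0067618, 1/4 · 0.14062 = 0.035156; these sum to 0.07664.
Therefore the posterior P(jar A | data) = (0.028935) / (0.07664) = 0.37755.

0.3775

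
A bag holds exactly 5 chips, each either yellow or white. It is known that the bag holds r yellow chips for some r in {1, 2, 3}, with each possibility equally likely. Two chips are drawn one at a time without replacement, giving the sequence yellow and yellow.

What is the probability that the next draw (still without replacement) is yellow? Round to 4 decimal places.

Compute the likelihood of the observed sequence for each case: P(data | r = 1) = (1/5)(0/4) = 0; P(data | r = 2) = (2/5)(1/4) = 1/10; P(data | r = 3) = (3/5)(2/4) = 3/10.
The prior-weighted likelihoods are 1/3 · 0 = 0, 1/3 · 1/10 = 1/30, 1/3 · 3/10 = 1/10; summing to 2/15.
Dividing through by the total gives posterior P(r = 1 | data) = 0, P(r = 2 | data) = 1/4, P(r = 3 | data) = 3/4.
Averaging over the posterior, P(yellow next | data) = (0)(1/4) + (1/3)(3/4) = 1/4.

0.2500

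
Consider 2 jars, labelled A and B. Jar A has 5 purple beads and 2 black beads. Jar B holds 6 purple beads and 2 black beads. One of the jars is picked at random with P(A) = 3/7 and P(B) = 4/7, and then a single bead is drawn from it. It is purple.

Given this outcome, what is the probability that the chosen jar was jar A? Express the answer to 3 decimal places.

0.417

Compute the likelihood of this draw for each case: P(data | jar A) = (5/7) = 5/7; P(data | jar B) = (6/8) = 3/4.
Weighting by the prior gives 3/7 · 5/7 = 15/49, 4/7 · 3/4 = 3/7; summing to 36/49.
By Bayes' rule, P(jar A | data) = (15/49) / (36/49) = 5/12.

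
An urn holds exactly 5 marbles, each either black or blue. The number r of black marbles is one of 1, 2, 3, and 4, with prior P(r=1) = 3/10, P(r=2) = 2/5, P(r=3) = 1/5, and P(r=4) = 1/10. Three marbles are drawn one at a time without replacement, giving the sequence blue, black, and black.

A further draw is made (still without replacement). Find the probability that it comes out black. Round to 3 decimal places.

The likelihood of the observed sequence under each hypothesis: P(data | r = 1) = (4/5)(1/4)(0/3) = 0; P(data | r = 2) = (3/5)(2/4)(1/3) = 1/10; P(data | r = 3) = (2/5)(3/4)(2/3) = 1/5; P(data | r = 4) = (1/5)(4/4)(3/3) = 1/5.
The prior-weighted likelihoods are 3/10 · 0 = 0, 2/5 · 1/10 = 1/25, 1/5 · 1/5 = 1/25, 1/10 · 1/5 = 1/50; these sum to 1/10.
The posterior is then P(r = 1 | data) = 0, P(r = 2 | data) = 2/5, P(r = 3 | data) = 2/5, P(r = 4 | data) = 1/5.
Averaging over the posterior, P(black next | data) = (0)(2/5) + (1/2)(2/5) + (1)(1/5) = 2/5.

0.400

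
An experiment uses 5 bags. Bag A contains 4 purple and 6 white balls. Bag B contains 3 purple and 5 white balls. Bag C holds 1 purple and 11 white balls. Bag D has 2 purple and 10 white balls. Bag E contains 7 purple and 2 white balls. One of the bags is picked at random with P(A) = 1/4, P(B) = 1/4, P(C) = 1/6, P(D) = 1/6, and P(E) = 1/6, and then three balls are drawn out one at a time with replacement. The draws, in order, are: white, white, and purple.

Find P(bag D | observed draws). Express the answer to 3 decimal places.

0.175

Under each hypothesis, the probability of the observed sequence is: P(data | bag A) = (6/10)(6/10)(4/10) = 0.144; P(data | bag B) = (5/8)(5/8)(3/8) = 0.14648; P(data | bag C) = (11/12)(11/12)(1/12) = 0.070023; P(data | bag D) = (10/12)(10/12)(2/12) = 0.11574; P(data | bag E) = (2/9)(2/9)(7/9) = 0.038409.
The prior-weighted likelihoods are 1/4 · 0.144 = 0.036, 1/4 · 0.14648 = 0.036621, 1/6 · 0.070023 = 0.011671, 1/6 · 0.11574 = 0.01929, 1/6 · 0.038409 = 0.0064015; these sum to 0.10998.
So P(bag D | data) = (0.01929) / (0.10998) = 0.17539.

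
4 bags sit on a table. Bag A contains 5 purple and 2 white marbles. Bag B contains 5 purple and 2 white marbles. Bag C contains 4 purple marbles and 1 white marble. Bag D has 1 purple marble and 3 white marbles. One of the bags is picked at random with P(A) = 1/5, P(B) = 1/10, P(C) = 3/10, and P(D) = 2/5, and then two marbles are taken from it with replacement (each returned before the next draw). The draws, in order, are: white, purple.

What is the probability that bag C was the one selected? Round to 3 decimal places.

The likelihood of the observed sequence under each hypothesis: P(data | bag A) = (2/7)(5/7) = 0.20408; P(data | bag B) = (2/7)(5/7) = 0.20408; P(data | bag C) = (1/5)(4/5) = 0.16; P(data | bag D) = (3/4)(1/4) = 0.1875.
Multiplying each by its prior: 1/5 · 0.20408 = 0.040816, 1/10 · 0.20408 = 0.020408, 3/10 · 0.16 = 0.048, 2/5 · 0.1875 = 0.075; summing to 0.18422.
Hence P(bag C | data) = (0.048) / (0.18422) = 0.26055.

0.261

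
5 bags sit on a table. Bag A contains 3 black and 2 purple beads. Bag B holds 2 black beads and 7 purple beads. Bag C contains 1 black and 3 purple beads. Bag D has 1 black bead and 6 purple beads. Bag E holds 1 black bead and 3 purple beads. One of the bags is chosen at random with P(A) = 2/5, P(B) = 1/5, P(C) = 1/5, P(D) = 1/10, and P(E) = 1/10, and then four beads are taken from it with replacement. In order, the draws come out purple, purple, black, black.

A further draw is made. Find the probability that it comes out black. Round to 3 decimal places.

Compute the likelihood of the observed sequence for each case: P(data | bag A) = (2/5)(2/5)(3/5)(3/5) = 0.0576; P(data | bag B) = (7/9)(7/9)(2/9)(2/9) = 0.029873; P(data | bag C) = (3/4)(3/4)(1/4)(1/4) = 0.035156; P(data | bag D) = (6/7)(6/7)(1/7)(1/7) = 0.014994; P(data | bag E) = (3/4)(3/4)(1/4)(1/4) = 0.035156.
Weighting by the prior gives 2/5 · 0.0576 = 0.02304, 1/5 · 0.029873 = 0.0059747, 1/5 · 0.035156 = 0.0070313, 1/10 · 0.014994 = 0.0014994, 1/10 · 0.035156 = 0.0035156; with total 0.041061.
The posterior is then P(bag A | data) = 0.56112, P(bag B | data) = 0.14551, P(bag C | data) = 0.17124, P(bag D | data) = 0.036516, P(bag E | data) = 0.08562.
So P(black next | data) = Σ P(black next | H) P(H | data) = (3/5)(0.56112) + (2/9)(0.14551) + (1/4)(0.17124) + (1/7)(0.036516) + (1/4)(0.08562) = 0.43844.

0.438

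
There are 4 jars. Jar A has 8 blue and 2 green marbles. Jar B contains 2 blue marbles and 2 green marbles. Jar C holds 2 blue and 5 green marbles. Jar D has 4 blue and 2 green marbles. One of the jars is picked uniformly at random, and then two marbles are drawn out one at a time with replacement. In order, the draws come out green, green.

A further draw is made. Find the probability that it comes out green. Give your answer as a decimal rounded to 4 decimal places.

Under each hypothesis, the probability of the observed sequence is: P(data | jar A) = (2/10)(2/10) = 0.04; P(data | jar B) = (2/4)(2/4) = 0.25; P(data | jar C) = (5/7)(5/7) = 0.5102; P(data | jar D) = (2/6)(2/6) = 0.11111.
The prior-weighted likelihoods are 1/4 · 0.04 = 0.01, 1/4 · 0.25 = 0.0625, 1/4 · 0.5102 = 0.12755, 1/4 · 0.11111 = 0.027778; with total 0.22783.
The posterior is then P(jar A | data) = 0.043893, P(jar B | data) = 0.27433, P(jar C | data) = 0.55985, P(jar D | data) = 0.12192.
So P(green next | data) = Σ P(green next | H) P(H | data) = (1/5)(0.043893) + (1/2)(0.27433) + (5/7)(0.55985) + (1/3)(0.12192) = 0.58648.

0.5865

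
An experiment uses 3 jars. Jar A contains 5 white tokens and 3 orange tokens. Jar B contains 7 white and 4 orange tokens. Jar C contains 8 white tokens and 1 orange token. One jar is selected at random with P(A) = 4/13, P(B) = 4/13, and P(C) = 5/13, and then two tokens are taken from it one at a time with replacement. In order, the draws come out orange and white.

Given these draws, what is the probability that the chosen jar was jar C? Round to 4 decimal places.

Compute the likelihood of the observed sequence for each case: P(data | jar A) = (3/8)(5/8) = 0.23438; P(data | jar B) = (4/11)(7/11) = 0.2314; P(data | jar C) = (1/9)(8/9) = 0.098765.
Multiplying each by its prior: 4/13 · 0.23438 = 0.072115, 4/13 · 0.2314 = 0.071202, 5/13 · 0.098765 = 0.037987; these sum to 0.1813.
Hence P(jar C | data) = (0.037987) / (0.1813) = 0.20952.

0.2095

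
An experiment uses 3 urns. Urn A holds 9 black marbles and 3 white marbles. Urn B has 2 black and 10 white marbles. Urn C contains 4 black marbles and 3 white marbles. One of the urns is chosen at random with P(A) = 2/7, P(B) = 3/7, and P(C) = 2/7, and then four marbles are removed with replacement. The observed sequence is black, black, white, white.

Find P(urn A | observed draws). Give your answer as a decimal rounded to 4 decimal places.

0.2834

For each hypothesis, P(data | H) works out to: P(data | urn A) = (9/12)(9/12)(3/12)(3/12) = 0.035156; P(data | urn B) = (2/12)(2/12)(10/12)(10/12) = 0.01929; P(data | urn C) = (4/7)(4/7)(3/7)(3/7) = 0.059975.
Weighting by the prior gives 2/7 · 0.035156 = 0.010045, 3/7 · 0.01929 = 0.0082672, 2/7 · 0.059975 = 0.017136; summing to 0.035448.
So P(urn A | data) = (0.010045) / (0.035448) = 0.28337.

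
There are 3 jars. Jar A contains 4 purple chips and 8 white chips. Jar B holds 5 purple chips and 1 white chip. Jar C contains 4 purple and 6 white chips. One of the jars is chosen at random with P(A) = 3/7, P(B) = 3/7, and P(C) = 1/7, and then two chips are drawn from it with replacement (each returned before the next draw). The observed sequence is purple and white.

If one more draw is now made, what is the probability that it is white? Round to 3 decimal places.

Under each hypothesis, the probability of the observed sequence is: P(data | jar A) = (4/12)(8/12) = 0.22222; P(data | jar B) = (5/6)(1/6) = 0.13889; P(data | jar C) = (4/10)(6/10) = 0.24.
Multiplying each by its prior: 3/7 · 0.22222 = 0.095238, 3/7 · 0.13889 = 0.059524, 1/7 · 0.24 = 0.034286; summing to 0.18905.
The posterior is then P(jar A | data) = 0.50378, P(jar B | data) = 0.31486, P(jar C | data) = 0.18136.
Averaging over the posterior, P(white next | data) = (2/3)(0.50378) + (1/6)(0.31486) + (3/5)(0.18136) = 0.49715.

0.497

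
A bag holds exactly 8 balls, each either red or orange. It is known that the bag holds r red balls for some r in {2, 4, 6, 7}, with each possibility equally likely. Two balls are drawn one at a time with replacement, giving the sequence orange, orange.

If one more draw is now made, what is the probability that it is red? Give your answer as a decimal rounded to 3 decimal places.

0.366

For each hypothesis, P(data | H) works out to: P(data | r = 2) = (6/8)(6/8) = 9/16; P(data | r = 4) = (4/8)(4/8) = 1/4; P(data | r = 6) = (2/8)(2/8) = 1/16; P(data | r = 7) = (1/8)(1/8) = 1/64.
Weighting by the prior gives 1/4 · 9/16 = 9/64, 1/4 · 1/4 = 1/16, 1/4 · 1/16 = 1/64, 1/4 · 1/64 = 1/256; with total 57/256.
Dividing through by the total gives posterior P(r = 2 | data) = 12/19, P(r = 4 | data) = 16/57, P(r = 6 | data) = 4/57, P(r = 7 | data) = 1/57.
So P(red next | data) = Σ P(red next | H) P(H | data) = (1/4)(12/19) + (1/2)(16/57) + (3/4)(4/57) + (7/8)(1/57) = 167/456.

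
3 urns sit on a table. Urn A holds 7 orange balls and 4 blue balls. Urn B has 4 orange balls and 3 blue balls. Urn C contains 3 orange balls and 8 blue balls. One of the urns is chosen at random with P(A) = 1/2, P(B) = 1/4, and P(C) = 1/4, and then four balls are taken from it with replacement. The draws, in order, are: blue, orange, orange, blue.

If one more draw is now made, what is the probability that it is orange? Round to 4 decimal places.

The likelihood of the observed sequence under each hypothesis: P(data | urn A) = (4/11)(7/11)(7/11)(4/11) = 0.053548; P(data | urn B) = (3/7)(4/7)(4/7)(3/7) = 0.059975; P(data | urn C) = (8/11)(3/11)(3/11)(8/11) = 0.039342.
The prior-weighted likelihoods are 1/2 · 0.053548 = 0.026774, 1/4 · 0.059975 = 0.014994, 1/4 · 0.039342 = 0.0098354; summing to 0.051603.
Normalising, the posterior is P(urn A | data) = 0.51885, P(urn B | data) = 0.29056, P(urn C | data) = 0.1906.
So P(orange next | data) = Σ P(orange next | H) P(H | data) = (7/11)(0.51885) + (4/7)(0.29056) + (3/11)(0.1906) = 0.54819.

0.5482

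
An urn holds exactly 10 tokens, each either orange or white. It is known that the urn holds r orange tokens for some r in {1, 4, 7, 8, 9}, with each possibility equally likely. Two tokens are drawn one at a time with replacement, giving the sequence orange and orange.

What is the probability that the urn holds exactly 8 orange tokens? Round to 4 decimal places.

Compute the likelihood of the observed sequence for each case: P(data | r = 1) = (1/10)(1/10) = 1/100; P(data | r = 4) = (4/10)(4/10) = 4/25; P(data | r = 7) = (7/10)(7/10) = 49/100; P(data | r = 8) = (8/10)(8/10) = 16/25; P(data | r = 9) = (9/10)(9/10) = 81/100.
Multiplying each by its prior: 1/5 · 1/100 = 1/500, 1/5 · 4/25 = 4/125, 1/5 · 49/100 = 49/500, 1/5 · 16/25 = 16/125, 1/5 · 81/100 = 81/500; summing to 211/500.
By Bayes' rule, P(r = 8 | data) = (16/125) / (211/500) = 64/211.

0.3033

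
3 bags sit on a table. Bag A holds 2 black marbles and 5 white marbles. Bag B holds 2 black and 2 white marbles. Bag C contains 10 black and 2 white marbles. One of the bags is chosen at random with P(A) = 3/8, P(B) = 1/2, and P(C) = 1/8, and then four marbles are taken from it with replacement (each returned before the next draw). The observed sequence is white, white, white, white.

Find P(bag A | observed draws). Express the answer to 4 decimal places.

Under each hypothesis, the probability of the observed sequence is: P(data | bag A) = (5/7)(5/7)(5/7)(5/7) = 0.26031; P(data | bag B) = (2/4)(2/4)(2/4)(2/4) = 0.0625; P(data | bag C) = (2/12)(2/12)(2/12)(2/12) = 0.0007716.
Multiplying each by its prior: 3/8 · 0.26031 = 0.097616, 1/2 · 0.0625 = 0.03125, 1/8 · 0.0007716 = 9.6451e-05; with total 0.12896.
So P(bag A | data) = (0.097616) / (0.12896) = 0.75693.

0.7569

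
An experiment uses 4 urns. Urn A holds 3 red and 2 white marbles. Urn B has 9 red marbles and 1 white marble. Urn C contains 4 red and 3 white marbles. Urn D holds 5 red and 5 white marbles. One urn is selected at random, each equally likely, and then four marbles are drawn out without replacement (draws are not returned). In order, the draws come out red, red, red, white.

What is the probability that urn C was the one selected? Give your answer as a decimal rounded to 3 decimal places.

0.248

The likelihood of the observed sequence under each hypothesis: P(data | urn A) = (3/5)(2/4)(1/3)(2/2) = 1/10; P(data | urn B) = (9/10)(8/9)(7/8)(1/7) = 1/10; P(data | urn C) = (4/7)(3/6)(2/5)(3/4) = 3/35; P(data | urn D) = (5/10)(4/9)(3/8)(5/7) = 5/84.
The prior-weighted likelihoods are 1/4 · 1/10 = 1/40, 1/4 · 1/10 = 1/40, 1/4 · 3/35 = 3/140, 1/4 · 5/84 = 5/336; these sum to 29/336.
By Bayes' rule, P(urn C | data) = (3/140) / (29/336) = 36/145.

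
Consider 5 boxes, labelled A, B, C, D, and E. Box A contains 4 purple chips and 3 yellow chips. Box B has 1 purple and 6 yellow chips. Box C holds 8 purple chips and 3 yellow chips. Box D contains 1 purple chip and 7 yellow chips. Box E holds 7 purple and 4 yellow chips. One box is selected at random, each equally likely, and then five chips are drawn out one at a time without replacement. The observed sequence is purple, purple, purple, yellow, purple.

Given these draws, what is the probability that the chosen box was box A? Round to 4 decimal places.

Compute the likelihood of the observed sequence for each case: P(data | box A) = (4/7)(3/6)(2/5)(3/4)(1/3) = 0.028571; P(data | box B) = (1/7)(0/6) = 0; P(data | box C) = (8/11)(7/10)(6/9)(3/8)(5/7) = 0.090909; P(data | box D) = (1/8)(0/7) = 0; P(data | box E) = (7/11)(6/10)(5/9)(4/8)(4/7) = 0.060606.
Multiplying each by its prior: 1/5 · 0.028571 = 0.0057143, 1/5 · 0 = 0, 1/5 · 0.090909 = 0.018182, 1/5 · 0 = 0, 1/5 · 0.060606 = 0.012121; summing to 0.036017.
So P(box A | data) = (0.0057143) / (0.036017) = 0.15865.

0.1587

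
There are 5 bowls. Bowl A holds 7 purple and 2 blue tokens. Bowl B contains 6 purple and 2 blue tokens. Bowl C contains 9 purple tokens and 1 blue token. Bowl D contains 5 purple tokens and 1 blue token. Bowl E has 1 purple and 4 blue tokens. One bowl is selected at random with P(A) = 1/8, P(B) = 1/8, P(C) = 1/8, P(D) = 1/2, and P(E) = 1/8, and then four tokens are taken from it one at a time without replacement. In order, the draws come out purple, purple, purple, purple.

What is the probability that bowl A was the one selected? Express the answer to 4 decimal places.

0.1145

The likelihood of the observed sequence under each hypothesis: P(data | bowl A) = (7/9)(6/8)(5/7)(4/6) = 5/18; P(data | bowl B) = (6/8)(5/7)(4/6)(3/5) = 3/14; P(data | bowl C) = (9/10)(8/9)(7/8)(6/7) = 3/5; P(data | bowl D) = (5/6)(4/5)(3/4)(2/3) = 1/3; P(data | bowl E) = (1/5)(0/4) = 0.
Weighting by the prior gives 1/8 · 5/18 = 5/144, 1/8 · 3/14 = 3/112, 1/8 · 3/5 = 3/40, 1/2 · 1/3 = 1/6, 1/8 · 0 = 0; summing to 191/630.
By Bayes' rule, P(bowl A | data) = (5/144) / (191/630) = 175/1528.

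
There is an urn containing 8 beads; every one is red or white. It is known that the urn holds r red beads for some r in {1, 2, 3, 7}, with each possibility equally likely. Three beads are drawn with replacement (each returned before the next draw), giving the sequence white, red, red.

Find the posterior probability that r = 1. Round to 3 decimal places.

The likelihood of the observed sequence under each hypothesis: P(data | r = 1) = (7/8)(1/8)(1/8) = 0.013672; P(data | r = 2) = (6/8)(2/8)(2/8) = 0.046875; P(data | r = 3) = (5/8)(3/8)(3/8) = 0.087891; P(data | r = 7) = (1/8)(7/8)(7/8) = 0.095703.
Weighting by the prior gives 1/4 · 0.013672 = 0.003418, 1/4 · 0.046875 = 0.011719, 1/4 · 0.087891 = 0.021973, 1/4 · 0.095703 = 0.023926; with total 0.061035.
So P(r = 1 | data) = (0.003418) / (0.061035) = 0.056.

0.056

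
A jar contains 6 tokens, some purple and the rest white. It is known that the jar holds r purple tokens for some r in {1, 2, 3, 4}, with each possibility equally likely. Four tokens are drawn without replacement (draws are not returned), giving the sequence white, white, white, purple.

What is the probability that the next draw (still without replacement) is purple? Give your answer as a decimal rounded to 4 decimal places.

0.3333

Compute the likelihood of the observed sequence for each case: P(data | r = 1) = (5/6)(4/5)(3/4)(1/3) = 1/6; P(data | r = 2) = (4/6)(3/5)(2/4)(2/3) = 2/15; P(data | r = 3) = (3/6)(2/5)(1/4)(3/3) = 1/20; P(data | r = 4) = (2/6)(1/5)(0/4) = 0.
The prior-weighted likelihoods are 1/4 · 1/6 = 1/24, 1/4 · 2/15 = 1/30, 1/4 · 1/20 = 1/80, 1/4 · 0 = 0; summing to 7/80.
The posterior is then P(r = 1 | data) = 10/21, P(r = 2 | data) = 8/21, P(r = 3 | data) = 1/7, P(r = 4 | data) = 0.
Averaging over the posterior, P(purple next | data) = (0)(10/21) + (1/2)(8/21) + (1)(1/7) = 1/3.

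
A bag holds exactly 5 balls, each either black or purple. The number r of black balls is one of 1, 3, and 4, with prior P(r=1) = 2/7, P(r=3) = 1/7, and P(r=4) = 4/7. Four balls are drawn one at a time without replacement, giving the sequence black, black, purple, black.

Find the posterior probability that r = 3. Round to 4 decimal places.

0.1111

For each hypothesis, P(data | H) works out to: P(data | r = 1) = (1/5)(0/4) = 0; P(data | r = 3) = (3/5)(2/4)(2/3)(1/2) = 1/10; P(data | r = 4) = (4/5)(3/4)(1/3)(2/2) = 1/5.
The prior-weighted likelihoods are 2/7 · 0 = 0, 1/7 · 1/10 = 1/70, 4/7 · 1/5 = 4/35; with total 9/70.
By Bayes' rule, P(r = 3 | data) = (1/70) / (9/70) = 1/9.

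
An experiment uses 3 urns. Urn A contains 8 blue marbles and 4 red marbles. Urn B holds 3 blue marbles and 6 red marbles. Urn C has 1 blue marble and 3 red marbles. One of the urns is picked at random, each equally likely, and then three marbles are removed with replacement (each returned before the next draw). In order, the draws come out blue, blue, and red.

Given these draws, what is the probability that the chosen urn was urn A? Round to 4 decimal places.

For each hypothesis, P(data | H) works out to: P(data | urn A) = (8/12)(8/12)(4/12) = 0.14815; P(data | urn B) = (3/9)(3/9)(6/9) = 0.074074; P(data | urn C) = (1/4)(1/4)(3/4) = 0.046875.
Weighting by the prior gives 1/3 · 0.14815 = 0.049383, 1/3 · 0.074074 = 0.024691, 1/3 · 0.046875 = 0.015625; these sum to 0.089699.
Therefore the posterior P(urn A | data) = (0.049383) / (0.089699) = 0.55054.

0.5505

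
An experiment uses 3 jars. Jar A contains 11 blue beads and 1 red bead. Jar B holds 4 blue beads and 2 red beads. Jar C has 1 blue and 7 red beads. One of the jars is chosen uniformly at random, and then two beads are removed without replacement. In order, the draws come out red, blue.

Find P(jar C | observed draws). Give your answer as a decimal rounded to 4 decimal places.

For each hypothesis, P(data | H) works out to: P(data | jar A) = (1/12)(11/11) = 1/12; P(data | jar B) = (2/6)(4/5) = 4/15; P(data | jar C) = (7/8)(1/7) = 1/8.
The prior-weighted likelihoods are 1/3 · 1/12 = 1/36, 1/3 · 4/15 = 4/45, 1/3 · 1/8 = 1/24; with total 19/120.
Therefore the posterior P(jar C | data) = (1/24) / (19/120) = 5/19.

0.2632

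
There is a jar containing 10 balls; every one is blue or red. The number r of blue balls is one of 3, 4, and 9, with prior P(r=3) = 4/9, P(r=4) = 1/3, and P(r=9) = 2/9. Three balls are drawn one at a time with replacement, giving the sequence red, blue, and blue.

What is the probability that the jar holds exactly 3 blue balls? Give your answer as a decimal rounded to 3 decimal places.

0.359

Under each hypothesis, the probability of the observed sequence is: P(data | r = 3) = (7/10)(3/10)(3/10) = 63/1000; P(data | r = 4) = (6/10)(4/10)(4/10) = 12/125; P(data | r = 9) = (1/10)(9/10)(9/10) = 81/1000.
Multiplying each by its prior: 4/9 · 63/1000 = 7/250, 1/3 · 12/125 = 4/125, 2/9 · 81/1000 = 9/500; summing to 39/500.
So P(r = 3 | data) = (7/250) / (39/500) = 14/39.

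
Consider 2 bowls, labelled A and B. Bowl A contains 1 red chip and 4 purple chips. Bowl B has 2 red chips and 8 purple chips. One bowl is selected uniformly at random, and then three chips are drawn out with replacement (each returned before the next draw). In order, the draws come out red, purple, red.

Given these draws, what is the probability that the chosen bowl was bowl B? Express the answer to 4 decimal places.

Compute the likelihood of the observed sequence for each case: P(data | bowl A) = (1/5)(4/5)(1/5) = 4/125; P(data | bowl B) = (2/10)(8/10)(2/10) = 4/125.
Weighting by the prior gives 1/2 · 4/125 = 2/125, 1/2 · 4/125 = 2/125; these sum to 4/125.
By Bayes' rule, P(bowl B | data) = (2/125) / (4/125) = 1/2.

0.5000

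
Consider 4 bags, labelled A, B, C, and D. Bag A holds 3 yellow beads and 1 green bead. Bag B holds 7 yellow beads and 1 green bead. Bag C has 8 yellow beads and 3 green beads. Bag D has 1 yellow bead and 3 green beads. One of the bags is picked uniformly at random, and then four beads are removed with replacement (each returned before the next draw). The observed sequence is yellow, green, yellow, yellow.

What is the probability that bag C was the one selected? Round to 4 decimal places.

0.3430

Compute the likelihood of the observed sequence for each case: P(data | bag A) = (3/4)(1/4)(3/4)(3/4) = 0.10547; P(data | bag B) = (7/8)(1/8)(7/8)(7/8) = 0.08374; P(data | bag C) = (8/11)(3/11)(8/11)(8/11) = 0.10491; P(data | bag D) = (1/4)(3/4)(1/4)(1/4) = 0.011719.
Weighting by the prior gives 1/4 · 0.10547 = 0.026367, 1/4 · 0.08374 = 0.020935, 1/4 · 0.10491 = 0.026228, 1/4 · 0.011719 = 0.0029297; these sum to 0.07646.
By Bayes' rule, P(bag C | data) = (0.026228) / (0.07646) = 0.34303.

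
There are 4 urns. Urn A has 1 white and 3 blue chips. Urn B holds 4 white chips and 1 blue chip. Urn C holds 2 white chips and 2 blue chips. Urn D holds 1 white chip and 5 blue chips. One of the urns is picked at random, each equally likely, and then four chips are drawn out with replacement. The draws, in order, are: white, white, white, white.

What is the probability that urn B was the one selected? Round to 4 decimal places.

0.8591

For each hypothesis, P(data | H) works out to: P(data | urn A) = (1/4)(1/4)(1/4)(1/4) = 0.0039062; P(data | urn B) = (4/5)(4/5)(4/5)(4/5) = 0.4096; P(data | urn C) = (2/4)(2/4)(2/4)(2/4) = 0.0625; P(data | urn D) = (1/6)(1/6)(1/6)(1/6) = 0.0007716.
The prior-weighted likelihoods are 1/4 · 0.0039062 = 0.00097656, 1/4 · 0.4096 = 0.1024, 1/4 · 0.0625 = 0.015625, 1/4 · 0.0007716 = 0.0001929; with total 0.11919.
So P(urn B | data) = (0.1024) / (0.11919) = 0.8591.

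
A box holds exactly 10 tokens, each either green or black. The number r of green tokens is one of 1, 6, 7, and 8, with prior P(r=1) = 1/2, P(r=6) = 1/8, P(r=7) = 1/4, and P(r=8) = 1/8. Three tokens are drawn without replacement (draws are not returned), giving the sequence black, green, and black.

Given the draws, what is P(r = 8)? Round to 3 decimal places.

For each hypothesis, P(data | H) works out to: P(data | r = 1) = (9/10)(1/9)(8/8) = 1/10; P(data | r = 6) = (4/10)(6/9)(3/8) = 1/10; P(data | r = 7) = (3/10)(7/9)(2/8) = 7/120; P(data | r = 8) = (2/10)(8/9)(1/8) = 1/45.
Weighting by the prior gives 1/2 · 1/10 = 1/20, 1/8 · 1/10 = 1/80, 1/4 · 7/120 = 7/480, 1/8 · 1/45 = 1/360; these sum to 23/288.
By Bayes' rule, P(r = 8 | data) = (1/360) / (23/288) = 4/115.

0.035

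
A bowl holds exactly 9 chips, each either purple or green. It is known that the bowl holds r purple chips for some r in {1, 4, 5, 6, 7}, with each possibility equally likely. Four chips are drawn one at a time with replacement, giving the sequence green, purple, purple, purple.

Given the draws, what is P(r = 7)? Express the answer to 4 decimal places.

The likelihood of the observed sequence under each hypothesis: P(data | r = 1) = (8/9)(1/9)(1/9)(1/9) = 0.0012193; P(data | r = 4) = (5/9)(4/9)(4/9)(4/9) = 0.048773; P(data | r = 5) = (4/9)(5/9)(5/9)(5/9) = 0.076208; P(data | r = 6) = (3/9)(6/9)(6/9)(6/9) = 0.098765; P(data | r = 7) = (2/9)(7/9)(7/9)(7/9) = 0.10456.
The prior-weighted likelihoods are 1/5 · 0.0012193 = 0.00024387, 1/5 · 0.048773 = 0.0097546, 1/5 · 0.076208 = 0.015242, 1/5 · 0.098765 = 0.019753, 1/5 · 0.10456 = 0.020911; these sum to 0.065905.
Hence P(r = 7 | data) = (0.020911) / (0.065905) = 0.3173.

0.3173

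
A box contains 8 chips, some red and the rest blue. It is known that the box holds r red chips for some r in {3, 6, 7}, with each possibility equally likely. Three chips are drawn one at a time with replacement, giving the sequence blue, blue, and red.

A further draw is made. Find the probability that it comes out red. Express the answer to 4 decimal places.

0.4929

Under each hypothesis, the probability of the observed sequence is: P(data | r = 3) = (5/8)(5/8)(3/8) = 0.14648; P(data | r = 6) = (2/8)(2/8)(6/8) = 0.046875; P(data | r = 7) = (1/8)(1/8)(7/8) = 0.013672.
Weighting by the prior gives 1/3 · 0.14648 = 0.048828, 1/3 · 0.046875 = 0.015625, 1/3 · 0.013672 = 0.0045573; with total 0.06901.
Dividing through by the total gives posterior P(r = 3 | data) = 0.70755, P(r = 6 | data) = 0.22642, P(r = 7 | data) = 0.066038.
So P(red next | data) = Σ P(red next | H) P(H | data) = (3/8)(0.70755) + (3/4)(0.22642) + (7/8)(0.066038) = 0.49292.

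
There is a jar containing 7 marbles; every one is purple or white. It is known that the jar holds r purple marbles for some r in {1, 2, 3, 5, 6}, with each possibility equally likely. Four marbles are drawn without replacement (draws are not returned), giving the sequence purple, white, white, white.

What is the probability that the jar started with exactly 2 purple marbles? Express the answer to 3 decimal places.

0.385

Under each hypothesis, the probability of the observed sequence is: P(data | r = 1) = (1/7)(6/6)(5/5)(4/4) = 1/7; P(data | r = 2) = (2/7)(5/6)(4/5)(3/4) = 1/7; P(data | r = 3) = (3/7)(4/6)(3/5)(2/4) = 3/35; P(data | r = 5) = (5/7)(2/6)(1/5)(0/4) = 0; P(data | r = 6) = (6/7)(1/6)(0/5) = 0.
The prior-weighted likelihoods are 1/5 · 1/7 = 1/35, 1/5 · 1/7 = 1/35, 1/5 · 3/35 = 3/175, 1/5 · 0 = 0, 1/5 · 0 = 0; summing to 13/175.
Hence P(r = 2 | data) = (1/35) / (13/175) = 5/13.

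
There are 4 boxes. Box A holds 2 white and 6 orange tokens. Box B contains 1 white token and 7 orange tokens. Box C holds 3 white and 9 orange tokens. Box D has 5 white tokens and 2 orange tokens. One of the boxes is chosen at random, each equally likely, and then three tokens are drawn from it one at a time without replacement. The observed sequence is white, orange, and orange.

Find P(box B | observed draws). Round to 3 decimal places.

0.243

For each hypothesis, P(data | H) works out to: P(data | box A) = (2/8)(6/7)(5/6) = 0.17857; P(data | box B) = (1/8)(7/7)(6/6) = 0.125; P(data | box C) = (3/12)(9/11)(8/10) = 0.16364; P(data | box D) = (5/7)(2/6)(1/5) = 0.047619.
The prior-weighted likelihoods are 1/4 · 0.17857 = 0.044643, 1/4 · 0.125 = 0.03125, 1/4 · 0.16364 = 0.040909, 1/4 · 0.047619 = 0.011905; summing to 0.12871.
By Bayes' rule, P(box B | data) = (0.03125) / (0.12871) = 0.2428.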